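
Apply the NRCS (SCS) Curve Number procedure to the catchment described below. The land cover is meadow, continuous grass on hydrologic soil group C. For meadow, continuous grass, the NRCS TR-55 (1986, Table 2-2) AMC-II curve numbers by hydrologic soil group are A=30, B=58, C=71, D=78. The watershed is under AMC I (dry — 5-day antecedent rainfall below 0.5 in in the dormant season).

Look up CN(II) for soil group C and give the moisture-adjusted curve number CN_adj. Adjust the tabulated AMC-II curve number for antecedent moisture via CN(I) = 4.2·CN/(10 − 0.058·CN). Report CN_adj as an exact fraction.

NRCS table: meadow, continuous grass, soil group C → CN(II) = 71
Dry (AMC I): CN(I) = 4.2·71/(10 − 0.058·71) = (1491/5)/(2941/500) = 149100/2941 ≈ 50.697

CN_adj = 149100/2941 ≈ 50.697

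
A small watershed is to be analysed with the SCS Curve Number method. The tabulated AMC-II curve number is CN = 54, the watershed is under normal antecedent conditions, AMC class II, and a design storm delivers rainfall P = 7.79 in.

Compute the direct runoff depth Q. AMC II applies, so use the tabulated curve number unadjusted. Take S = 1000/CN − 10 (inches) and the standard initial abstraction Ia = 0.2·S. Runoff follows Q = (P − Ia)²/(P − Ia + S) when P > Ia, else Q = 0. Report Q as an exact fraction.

CN(II) = 54; AMC II needs no correction.
Retention S: 1000/CN − 10 with CN=54.000 → S = 230/27 ≈ 8.519 in
Ia = 0.2·(230/27) = 46/27 in ≈ 1.704 in
Excess rainfall: 7.790 − 1.704 = 6.086 in; P > Ia so Q > 0
Runoff Q = (P−Ia)²/(P−Ia+S) = (6.086)²/(6.086+8.519) = 270043489/106469100 ≈ 2.536 in

Q = 270043489/106469100 in ≈ 2.536 in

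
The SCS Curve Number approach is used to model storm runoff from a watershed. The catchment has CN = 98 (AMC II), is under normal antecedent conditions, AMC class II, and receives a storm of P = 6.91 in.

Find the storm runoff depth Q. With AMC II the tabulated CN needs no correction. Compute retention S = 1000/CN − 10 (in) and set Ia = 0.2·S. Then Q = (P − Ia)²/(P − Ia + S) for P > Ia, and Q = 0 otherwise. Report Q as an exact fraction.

Average conditions: CN = 98 (no AMC adjustment).
Retention S: 1000/CN − 10 with CN=98.000 → S = 10/49 ≈ 0.204 in
Ia = 0.2·(10/49) = 2/49 in ≈ 0.041 in
Since P=6.910 > Ia=0.041: effective rainfall P−Ia = 33659/4900 in
Runoff Q = (P−Ia)²/(P−Ia+S) = (6.869)²/(6.869+0.204) = 1132928281/169829100 ≈ 6.671 in

Q = 1132928281/169829100 in ≈ 6.671 in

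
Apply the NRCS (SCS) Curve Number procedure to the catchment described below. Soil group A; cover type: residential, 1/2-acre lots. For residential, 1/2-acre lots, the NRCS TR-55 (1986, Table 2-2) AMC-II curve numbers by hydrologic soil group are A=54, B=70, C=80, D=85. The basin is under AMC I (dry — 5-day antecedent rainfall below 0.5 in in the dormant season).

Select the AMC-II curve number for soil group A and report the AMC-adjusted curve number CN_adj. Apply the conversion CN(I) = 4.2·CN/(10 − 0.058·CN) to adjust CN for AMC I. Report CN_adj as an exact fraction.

NRCS table: residential, 1/2-acre lots, soil group A → CN(II) = 54
Adjust CN=54 to AMC I: 4.2·54/(10 − 0.058·54) → (1134/5) ÷ (1717/250) = 56700/1717 ≈ 33.023

CN_adj = 56700/1717 ≈ 33.023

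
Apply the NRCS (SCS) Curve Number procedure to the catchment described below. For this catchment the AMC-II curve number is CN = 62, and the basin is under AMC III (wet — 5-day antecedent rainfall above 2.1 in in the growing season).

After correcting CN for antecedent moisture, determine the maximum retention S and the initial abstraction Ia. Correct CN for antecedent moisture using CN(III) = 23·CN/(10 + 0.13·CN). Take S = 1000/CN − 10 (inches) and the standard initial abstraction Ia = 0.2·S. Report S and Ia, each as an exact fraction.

S = 1900/713 in ≈ 2.665 in; Ia = 380/713 in ≈ 0.533 in

Adjust CN=62 to AMC III: 23·62/(10 + 0.13·62) → 1426 ÷ (903/50) = 71300/903 ≈ 78.959
S = 1000/(71300/903) − 10 = 1900/713 in ≈ 2.665 in
Initial abstraction Ia = S/5 = (1900/713)/5 = 380/713 ≈ 0.533 in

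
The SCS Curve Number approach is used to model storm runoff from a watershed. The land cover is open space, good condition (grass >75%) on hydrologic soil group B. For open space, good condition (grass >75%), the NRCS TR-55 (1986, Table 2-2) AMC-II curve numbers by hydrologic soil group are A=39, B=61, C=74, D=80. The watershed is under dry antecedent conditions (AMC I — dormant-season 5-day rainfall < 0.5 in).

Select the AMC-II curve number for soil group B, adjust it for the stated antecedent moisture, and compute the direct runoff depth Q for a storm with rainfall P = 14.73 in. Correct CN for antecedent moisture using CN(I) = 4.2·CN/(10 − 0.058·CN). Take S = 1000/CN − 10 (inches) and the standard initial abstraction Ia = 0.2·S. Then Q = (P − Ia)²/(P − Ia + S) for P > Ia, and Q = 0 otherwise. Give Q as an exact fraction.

Q = 248972058841/49061061700 in ≈ 5.075 in

NRCS table: open space, good condition (grass >75%), soil group B → CN(II) = 61
Dry (AMC I): CN(I) = 4.2·61/(10 − 0.058·61) = (1281/5)/(3231/500) = 42700/1077 ≈ 39.647
Max retention: S = 1000/(42700/1077) − 10 = 6500/427 in (≈ 15.222 in)
Initial abstraction Ia = S/5 = (6500/427)/5 = 1300/427 ≈ 3.044 in
Since P=14.730 > Ia=3.044: effective rainfall P−Ia = 498971/42700 in
Q: (498971/42700)² ÷ (1148971/42700) = 248972058841/49061061700 in (≈ 5.075 in)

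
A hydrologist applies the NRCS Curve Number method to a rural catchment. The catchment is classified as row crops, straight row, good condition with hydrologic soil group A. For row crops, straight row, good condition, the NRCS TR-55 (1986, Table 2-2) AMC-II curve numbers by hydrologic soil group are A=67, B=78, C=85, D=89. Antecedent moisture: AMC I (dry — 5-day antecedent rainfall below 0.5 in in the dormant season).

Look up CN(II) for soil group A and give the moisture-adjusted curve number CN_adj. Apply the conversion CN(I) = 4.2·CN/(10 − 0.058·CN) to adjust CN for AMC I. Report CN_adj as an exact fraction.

NRCS table: row crops, straight row, good condition, soil group A → CN(II) = 67
Dry (AMC I): CN(I) = 4.2·67/(10 − 0.058·67) = (1407/5)/(3057/500) = 46900/1019 ≈ 46.026

CN_adj = 46900/1019 ≈ 46.026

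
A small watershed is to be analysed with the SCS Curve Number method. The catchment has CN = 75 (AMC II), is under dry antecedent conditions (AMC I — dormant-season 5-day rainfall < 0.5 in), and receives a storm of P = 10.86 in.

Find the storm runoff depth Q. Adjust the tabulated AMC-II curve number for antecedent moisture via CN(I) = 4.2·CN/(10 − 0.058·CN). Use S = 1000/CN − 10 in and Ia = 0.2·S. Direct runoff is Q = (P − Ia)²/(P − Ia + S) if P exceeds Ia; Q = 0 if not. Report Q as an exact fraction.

Q = 853165681/170758350 in ≈ 4.996 in

Dry (AMC I): CN(I) = 4.2·75/(10 − 0.058·75) = 315/(113/20) = 6300/113 ≈ 55.752
Retention S: 1000/CN − 10 with CN=55.752 → S = 500/63 ≈ 7.937 in
Ia = 0.2·(500/63) = 100/63 in ≈ 1.587 in
Excess rainfall: 10.860 − 1.587 = 9.273 in; P > Ia so Q > 0
Q = (29209/3150)²/((29209/3150) + 500/63) = (853165681/9922500)/(54209/3150) = 853165681/170758350 in ≈ 4.996 in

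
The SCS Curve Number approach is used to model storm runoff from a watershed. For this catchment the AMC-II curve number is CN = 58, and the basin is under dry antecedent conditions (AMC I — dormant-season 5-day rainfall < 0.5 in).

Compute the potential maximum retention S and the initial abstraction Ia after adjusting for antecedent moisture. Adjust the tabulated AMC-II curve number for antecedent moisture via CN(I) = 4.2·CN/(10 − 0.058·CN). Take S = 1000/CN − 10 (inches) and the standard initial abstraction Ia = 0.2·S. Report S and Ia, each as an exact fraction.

Adjust CN=58 to AMC I: 4.2·58/(10 − 0.058·58) → (1218/5) ÷ (1659/250) = 2900/79 ≈ 36.709
S = 1000/(2900/79) − 10 = 500/29 in ≈ 17.241 in
Ia = 0.2S: 0.2·17.241 = 3.448 in (exactly 100/29)

S = 500/29 in ≈ 17.241 in; Ia = 100/29 in ≈ 3.448 in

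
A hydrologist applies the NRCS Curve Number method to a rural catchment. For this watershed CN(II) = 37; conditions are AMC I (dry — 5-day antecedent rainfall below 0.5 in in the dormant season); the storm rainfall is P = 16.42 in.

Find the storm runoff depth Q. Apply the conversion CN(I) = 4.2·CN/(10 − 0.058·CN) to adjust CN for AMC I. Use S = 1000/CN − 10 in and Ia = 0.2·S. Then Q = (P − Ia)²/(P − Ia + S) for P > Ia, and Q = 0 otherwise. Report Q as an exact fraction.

Q = 236452129/167197450 in ≈ 1.414 in

CN(I) from CN(II)=37: (4.2·37)/(10 − 0.058·37) = 3700/187 ≈ 19.786
S = 1000/(3700/187) − 10 = 1500/37 in ≈ 40.541 in
Ia = 0.2·(1500/37) = 300/37 in ≈ 8.108 in
Since P=16.420 > Ia=8.108: effective rainfall P−Ia = 15377/1850 in
Runoff Q = (P−Ia)²/(P−Ia+S) = (8.312)²/(8.312+40.541) = 236452129/167197450 ≈ 1.414 in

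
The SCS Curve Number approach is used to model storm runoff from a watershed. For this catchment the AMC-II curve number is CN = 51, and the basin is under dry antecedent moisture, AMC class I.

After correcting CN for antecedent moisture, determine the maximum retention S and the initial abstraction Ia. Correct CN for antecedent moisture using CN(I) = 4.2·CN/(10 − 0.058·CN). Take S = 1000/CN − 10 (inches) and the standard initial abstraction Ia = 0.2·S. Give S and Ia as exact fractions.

CN(I) from CN(II)=51: (4.2·51)/(10 − 0.058·51) = 15300/503 ≈ 30.417
S = 1000/(15300/503) − 10 = 3500/153 in ≈ 22.876 in
Ia = 0.2·(3500/153) = 700/153 in ≈ 4.575 in

S = 3500/153 in ≈ 22.876 in; Ia = 700/153 in ≈ 4.575 in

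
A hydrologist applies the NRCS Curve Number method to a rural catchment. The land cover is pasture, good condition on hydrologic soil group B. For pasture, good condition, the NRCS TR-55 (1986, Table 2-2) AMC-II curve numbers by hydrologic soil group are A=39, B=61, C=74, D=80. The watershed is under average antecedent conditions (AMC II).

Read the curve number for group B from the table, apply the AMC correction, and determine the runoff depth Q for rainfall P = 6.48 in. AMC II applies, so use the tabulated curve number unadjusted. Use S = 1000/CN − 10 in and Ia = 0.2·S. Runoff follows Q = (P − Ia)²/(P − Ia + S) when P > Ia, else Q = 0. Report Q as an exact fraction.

Q = 10486104/4494175 in ≈ 2.333 in

NRCS table: pasture, good condition, soil group B → CN(II) = 61
Average conditions: CN = 61 (no AMC adjustment).
Retention S: 1000/CN − 10 with CN=61.000 → S = 390/61 ≈ 6.393 in
Ia = 0.2·(390/61) = 78/61 in ≈ 1.279 in
Excess rainfall: 6.480 − 1.279 = 5.201 in; P > Ia so Q > 0
Q: (7932/1525)² ÷ (17682/1525) = 10486104/4494175 in (≈ 2.333 in)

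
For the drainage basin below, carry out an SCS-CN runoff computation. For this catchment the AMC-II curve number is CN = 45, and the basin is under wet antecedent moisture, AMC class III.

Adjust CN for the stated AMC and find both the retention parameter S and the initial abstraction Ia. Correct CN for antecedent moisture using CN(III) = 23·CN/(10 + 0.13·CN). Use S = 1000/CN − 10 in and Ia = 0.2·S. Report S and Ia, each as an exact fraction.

Wet (AMC III): CN(III) = 23·45/(10 + 0.13·45) = 1035/(317/20) = 20700/317 ≈ 65.300
Max retention: S = 1000/(20700/317) − 10 = 1100/207 in (≈ 5.314 in)
Initial abstraction Ia = S/5 = (1100/207)/5 = 220/207 ≈ 1.063 in

S = 1100/207 in ≈ 5.314 in; Ia = 220/207 in ≈ 1.063 in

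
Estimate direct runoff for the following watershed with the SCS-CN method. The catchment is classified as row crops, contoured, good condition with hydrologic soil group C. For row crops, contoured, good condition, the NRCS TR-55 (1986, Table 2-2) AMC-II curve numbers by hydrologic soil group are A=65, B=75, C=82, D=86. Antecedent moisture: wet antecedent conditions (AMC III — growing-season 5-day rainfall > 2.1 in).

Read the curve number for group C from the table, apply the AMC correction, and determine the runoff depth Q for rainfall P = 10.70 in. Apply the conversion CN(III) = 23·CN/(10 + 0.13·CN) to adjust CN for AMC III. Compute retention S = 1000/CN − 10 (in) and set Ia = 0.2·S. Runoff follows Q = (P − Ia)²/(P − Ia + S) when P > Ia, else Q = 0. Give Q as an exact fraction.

Q = 9821008201/1019392430 in ≈ 9.634 in

NRCS table: row crops, contoured, good condition, soil group C → CN(II) = 82
Wet (AMC III): CN(III) = 23·82/(10 + 0.13·82) = 1886/(1033/50) = 94300/1033 ≈ 91.288
Max retention: S = 1000/(94300/1033) − 10 = 900/943 in (≈ 0.954 in)
Ia = 0.2S: 0.2·0.954 = 0.191 in (exactly 180/943)
Excess rainfall: 10.700 − 0.191 = 10.509 in; P > Ia so Q > 0
Runoff Q = (P−Ia)²/(P−Ia+S) = (10.509)²/(10.509+0.954) = 9821008201/1019392430 ≈ 9.634 in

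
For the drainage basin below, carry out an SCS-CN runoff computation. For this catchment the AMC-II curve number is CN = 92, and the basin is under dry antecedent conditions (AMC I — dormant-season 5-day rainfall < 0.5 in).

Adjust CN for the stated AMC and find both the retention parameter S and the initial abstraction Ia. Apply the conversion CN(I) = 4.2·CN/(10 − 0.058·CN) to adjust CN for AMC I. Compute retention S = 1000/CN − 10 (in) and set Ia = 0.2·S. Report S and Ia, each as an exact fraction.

Dry (AMC I): CN(I) = 4.2·92/(10 − 0.058·92) = (1932/5)/(583/125) = 48300/583 ≈ 82.847
Max retention: S = 1000/(48300/583) − 10 = 1000/483 in (≈ 2.070 in)
Ia = 0.2·(1000/483) = 200/483 in ≈ 0.414 in

S = 1000/483 in ≈ 2.070 in; Ia = 200/483 in ≈ 0.414 in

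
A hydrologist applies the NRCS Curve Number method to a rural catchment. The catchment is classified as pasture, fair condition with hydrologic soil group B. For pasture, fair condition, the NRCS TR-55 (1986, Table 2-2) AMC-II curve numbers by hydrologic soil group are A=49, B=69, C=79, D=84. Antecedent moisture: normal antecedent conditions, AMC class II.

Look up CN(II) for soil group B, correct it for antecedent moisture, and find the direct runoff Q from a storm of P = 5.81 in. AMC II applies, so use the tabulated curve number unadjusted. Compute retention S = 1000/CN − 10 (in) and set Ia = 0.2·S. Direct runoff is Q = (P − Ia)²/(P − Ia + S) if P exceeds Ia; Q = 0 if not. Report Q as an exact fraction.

Q = 1148464321/447734100 in ≈ 2.565 in

NRCS table: pasture, fair condition, soil group B → CN(II) = 69
AMC II — tabulated CN = 69 applies directly.
S = 1000/69 − 10 = 310/69 in ≈ 4.493 in
Initial abstraction Ia = S/5 = (310/69)/5 = 62/69 ≈ 0.899 in
P − Ia = 5.810 − 0.899 = 33889/6900 ≈ 4.911 in (> 0, runoff occurs)
Q: (33889/6900)² ÷ (64889/6900) = 1148464321/447734100 in (≈ 2.565 in)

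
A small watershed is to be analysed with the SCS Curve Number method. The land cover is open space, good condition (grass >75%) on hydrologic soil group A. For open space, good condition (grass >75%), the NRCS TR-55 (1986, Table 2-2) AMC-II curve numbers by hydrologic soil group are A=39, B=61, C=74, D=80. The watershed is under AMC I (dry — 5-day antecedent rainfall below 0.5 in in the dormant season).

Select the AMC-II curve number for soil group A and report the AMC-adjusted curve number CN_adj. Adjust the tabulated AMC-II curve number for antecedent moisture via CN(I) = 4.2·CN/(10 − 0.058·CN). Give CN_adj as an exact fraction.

CN_adj = 81900/3869 ≈ 21.168

NRCS table: open space, good condition (grass >75%), soil group A → CN(II) = 39
CN(I) from CN(II)=39: (4.2·39)/(10 − 0.058·39) = 81900/3869 ≈ 21.168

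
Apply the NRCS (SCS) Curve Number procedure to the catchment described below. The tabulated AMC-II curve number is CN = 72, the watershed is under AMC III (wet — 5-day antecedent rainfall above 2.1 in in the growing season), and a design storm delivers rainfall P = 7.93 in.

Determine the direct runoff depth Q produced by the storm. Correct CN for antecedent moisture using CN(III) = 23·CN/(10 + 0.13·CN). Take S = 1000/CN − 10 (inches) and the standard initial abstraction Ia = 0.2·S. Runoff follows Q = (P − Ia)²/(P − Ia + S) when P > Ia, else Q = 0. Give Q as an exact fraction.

Adjust CN=72 to AMC III: 23·72/(10 + 0.13·72) → 1656 ÷ (484/25) = 10350/121 ≈ 85.537
S = 1000/(10350/121) − 10 = 350/207 in ≈ 1.691 in
Initial abstraction Ia = S/5 = (350/207)/5 = 70/207 ≈ 0.338 in
Excess rainfall: 7.930 − 0.338 = 7.592 in; P > Ia so Q > 0
Q: (157151/20700)² ÷ (192151/20700) = 24696436801/3977525700 in (≈ 6.209 in)

Q = 24696436801/3977525700 in ≈ 6.209 in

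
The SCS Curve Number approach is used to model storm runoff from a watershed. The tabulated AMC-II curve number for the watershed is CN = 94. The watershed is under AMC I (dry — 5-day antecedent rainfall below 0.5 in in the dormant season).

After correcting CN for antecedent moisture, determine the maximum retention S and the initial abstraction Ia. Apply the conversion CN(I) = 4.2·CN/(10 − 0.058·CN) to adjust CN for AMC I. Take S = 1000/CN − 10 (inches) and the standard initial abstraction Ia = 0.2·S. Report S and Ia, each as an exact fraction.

Dry (AMC I): CN(I) = 4.2·94/(10 − 0.058·94) = (1974/5)/(1137/250) = 32900/379 ≈ 86.807
Retention S: 1000/CN − 10 with CN=86.807 → S = 500/329 ≈ 1.520 in
Ia = 0.2·(500/329) = 100/329 in ≈ 0.304 in

S = 500/329 in ≈ 1.520 in; Ia = 100/329 in ≈ 0.304 in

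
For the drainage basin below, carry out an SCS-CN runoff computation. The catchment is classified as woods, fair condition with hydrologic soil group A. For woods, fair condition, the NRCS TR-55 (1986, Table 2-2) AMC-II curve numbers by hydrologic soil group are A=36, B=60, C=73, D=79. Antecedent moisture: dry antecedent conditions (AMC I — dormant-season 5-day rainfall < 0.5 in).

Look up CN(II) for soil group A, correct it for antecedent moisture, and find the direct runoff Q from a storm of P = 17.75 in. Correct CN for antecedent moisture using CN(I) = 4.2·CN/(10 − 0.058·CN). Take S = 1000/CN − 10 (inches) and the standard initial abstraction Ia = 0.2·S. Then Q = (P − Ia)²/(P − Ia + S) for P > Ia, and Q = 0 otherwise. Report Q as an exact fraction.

Q = 49266361/29498364 in ≈ 1.670 in

NRCS table: woods, fair condition, soil group A → CN(II) = 36
Dry (AMC I): CN(I) = 4.2·36/(10 − 0.058·36) = (756/5)/(989/125) = 18900/989 ≈ 19.110
Retention S: 1000/CN − 10 with CN=19.110 → S = 8000/189 ≈ 42.328 in
Ia = 0.2S: 0.2·42.328 = 8.466 in (exactly 1600/189)
P − Ia = 17.750 − 8.466 = 7019/756 ≈ 9.284 in (> 0, runoff occurs)
Q: (7019/756)² ÷ (39019/756) = 49266361/29498364 in (≈ 1.670 in)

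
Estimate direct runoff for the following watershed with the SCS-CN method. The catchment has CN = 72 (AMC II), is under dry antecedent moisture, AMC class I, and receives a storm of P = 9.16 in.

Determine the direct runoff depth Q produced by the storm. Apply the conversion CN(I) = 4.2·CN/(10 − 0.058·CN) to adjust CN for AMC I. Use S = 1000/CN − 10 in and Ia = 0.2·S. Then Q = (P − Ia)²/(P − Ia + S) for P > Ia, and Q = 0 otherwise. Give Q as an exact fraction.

Q = 24334489/7548525 in ≈ 3.224 in

Adjust CN=72 to AMC I: 4.2·72/(10 − 0.058·72) → (1512/5) ÷ (728/125) = 675/13 ≈ 51.923
Max retention: S = 1000/(675/13) − 10 = 250/27 in (≈ 9.259 in)
Ia = 0.2·(250/27) = 50/27 in ≈ 1.852 in
Since P=9.160 > Ia=1.852: effective rainfall P−Ia = 4933/675 in
Runoff Q = (P−Ia)²/(P−Ia+S) = (7.308)²/(7.308+9.259) = 24334489/7548525 ≈ 3.224 in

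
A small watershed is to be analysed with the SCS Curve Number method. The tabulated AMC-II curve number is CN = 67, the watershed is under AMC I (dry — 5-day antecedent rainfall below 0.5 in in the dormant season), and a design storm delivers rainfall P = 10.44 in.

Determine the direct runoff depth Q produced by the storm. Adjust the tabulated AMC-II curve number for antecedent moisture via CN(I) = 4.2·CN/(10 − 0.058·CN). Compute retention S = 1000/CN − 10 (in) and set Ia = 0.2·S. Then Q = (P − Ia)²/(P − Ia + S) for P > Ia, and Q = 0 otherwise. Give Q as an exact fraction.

Q = 9007718281/2724995525 in ≈ 3.306 in

Adjust CN=67 to AMC I: 4.2·67/(10 − 0.058·67) → (1407/5) ÷ (3057/500) = 46900/1019 ≈ 46.026
Retention S: 1000/CN − 10 with CN=46.026 → S = 5500/469 ≈ 11.727 in
Ia = 0.2·(5500/469) = 1100/469 in ≈ 2.345 in
P − Ia = 10.440 − 2.345 = 94909/11725 ≈ 8.095 in (> 0, runoff occurs)
Q = (94909/11725)²/((94909/11725) + 5500/469) = (9007718281/137475625)/(232409/11725) = 9007718281/2724995525 in ≈ 3.306 in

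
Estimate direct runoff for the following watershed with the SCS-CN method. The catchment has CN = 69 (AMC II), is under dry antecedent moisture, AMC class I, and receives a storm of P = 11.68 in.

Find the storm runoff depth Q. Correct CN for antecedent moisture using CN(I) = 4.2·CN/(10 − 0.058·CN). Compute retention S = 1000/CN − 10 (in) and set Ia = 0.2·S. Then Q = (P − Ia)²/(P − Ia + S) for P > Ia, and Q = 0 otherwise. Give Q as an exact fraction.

CN(I) from CN(II)=69: (4.2·69)/(10 − 0.058·69) = 144900/2999 ≈ 48.316
Retention S: 1000/CN − 10 with CN=48.316 → S = 15500/1449 ≈ 10.697 in
Initial abstraction Ia = S/5 = (15500/1449)/5 = 3100/1449 ≈ 2.139 in
Since P=11.680 > Ia=2.139: effective rainfall P−Ia = 345608/36225 in
Q = (345608/36225)²/((345608/36225) + 15500/1449) = (119444889664/1312250625)/(733108/36225) = 29861222416/6639209325 in ≈ 4.498 in

Q = 29861222416/6639209325 in ≈ 4.498 in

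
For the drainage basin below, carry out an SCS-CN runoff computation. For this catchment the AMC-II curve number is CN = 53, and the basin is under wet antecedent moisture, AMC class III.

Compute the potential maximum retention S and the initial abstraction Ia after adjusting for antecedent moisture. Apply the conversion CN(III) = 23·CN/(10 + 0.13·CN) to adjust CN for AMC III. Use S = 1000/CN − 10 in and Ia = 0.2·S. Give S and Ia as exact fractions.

S = 4700/1219 in ≈ 3.856 in; Ia = 940/1219 in ≈ 0.771 in

Adjust CN=53 to AMC III: 23·53/(10 + 0.13·53) → 1219 ÷ (1689/100) = 121900/1689 ≈ 72.173
S = 1000/(121900/1689) − 10 = 4700/1219 in ≈ 3.856 in
Initial abstraction Ia = S/5 = (4700/1219)/5 = 940/1219 ≈ 0.771 in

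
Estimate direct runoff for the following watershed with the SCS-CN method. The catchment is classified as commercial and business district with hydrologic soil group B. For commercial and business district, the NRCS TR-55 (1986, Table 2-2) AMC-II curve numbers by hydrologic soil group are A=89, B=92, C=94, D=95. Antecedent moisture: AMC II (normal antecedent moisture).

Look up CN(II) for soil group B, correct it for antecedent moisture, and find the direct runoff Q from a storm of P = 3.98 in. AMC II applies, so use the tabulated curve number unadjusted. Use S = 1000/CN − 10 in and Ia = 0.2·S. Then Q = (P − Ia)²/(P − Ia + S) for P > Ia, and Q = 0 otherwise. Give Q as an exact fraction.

NRCS table: commercial and business district, soil group B → CN(II) = 92
Average conditions: CN = 92 (no AMC adjustment).
Max retention: S = 1000/92 − 10 = 20/23 in (≈ 0.870 in)
Ia = 0.2·(20/23) = 4/23 in ≈ 0.174 in
P − Ia = 3.980 − 0.174 = 4377/1150 ≈ 3.806 in (> 0, runoff occurs)
Runoff Q = (P−Ia)²/(P−Ia+S) = (3.806)²/(3.806+0.870) = 19158129/6183550 ≈ 3.098 in

Q = 19158129/6183550 in ≈ 3.098 in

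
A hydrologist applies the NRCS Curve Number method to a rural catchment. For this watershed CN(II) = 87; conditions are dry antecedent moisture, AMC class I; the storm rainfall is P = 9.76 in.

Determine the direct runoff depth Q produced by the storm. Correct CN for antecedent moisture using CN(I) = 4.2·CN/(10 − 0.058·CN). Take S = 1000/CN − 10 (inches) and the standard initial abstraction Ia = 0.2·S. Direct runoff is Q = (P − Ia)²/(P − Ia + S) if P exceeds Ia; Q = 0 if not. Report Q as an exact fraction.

Q = 42701742736/6574779225 in ≈ 6.495 in

Dry (AMC I): CN(I) = 4.2·87/(10 − 0.058·87) = (1827/5)/(2477/500) = 182700/2477 ≈ 73.759
S = 1000/(182700/2477) − 10 = 6500/1827 in ≈ 3.558 in
Ia = 0.2S: 0.2·3.558 = 0.712 in (exactly 1300/1827)
Excess rainfall: 9.760 − 0.712 = 9.048 in; P > Ia so Q > 0
Q: (413288/45675)² ÷ (575788/45675) = 42701742736/6574779225 in (≈ 6.495 in)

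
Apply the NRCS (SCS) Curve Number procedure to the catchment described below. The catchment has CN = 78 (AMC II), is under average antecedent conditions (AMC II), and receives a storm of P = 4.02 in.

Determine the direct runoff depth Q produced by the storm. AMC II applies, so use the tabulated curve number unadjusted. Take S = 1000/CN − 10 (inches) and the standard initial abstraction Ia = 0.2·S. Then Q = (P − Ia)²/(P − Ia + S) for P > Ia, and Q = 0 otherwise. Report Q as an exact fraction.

AMC II — tabulated CN = 78 applies directly.
Max retention: S = 1000/78 − 10 = 110/39 in (≈ 2.821 in)
Ia = 0.2·(110/39) = 22/39 in ≈ 0.564 in
Since P=4.020 > Ia=0.564: effective rainfall P−Ia = 6739/1950 in
Q: (6739/1950)² ÷ (12239/1950) = 45414121/23866050 in (≈ 1.903 in)

Q = 45414121/23866050 in ≈ 1.903 in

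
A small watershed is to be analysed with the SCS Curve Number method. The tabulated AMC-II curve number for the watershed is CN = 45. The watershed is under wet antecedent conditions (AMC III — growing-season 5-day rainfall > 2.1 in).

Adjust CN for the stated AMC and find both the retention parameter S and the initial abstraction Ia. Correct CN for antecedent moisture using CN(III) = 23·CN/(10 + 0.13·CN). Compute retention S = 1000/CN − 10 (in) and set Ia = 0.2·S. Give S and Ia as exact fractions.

Wet (AMC III): CN(III) = 23·45/(10 + 0.13·45) = 1035/(317/20) = 20700/317 ≈ 65.300
S = 1000/(20700/317) − 10 = 1100/207 in ≈ 5.314 in
Ia = 0.2S: 0.2·5.314 = 1.063 in (exactly 220/207)

S = 1100/207 in ≈ 5.314 in; Ia = 220/207 in ≈ 1.063 in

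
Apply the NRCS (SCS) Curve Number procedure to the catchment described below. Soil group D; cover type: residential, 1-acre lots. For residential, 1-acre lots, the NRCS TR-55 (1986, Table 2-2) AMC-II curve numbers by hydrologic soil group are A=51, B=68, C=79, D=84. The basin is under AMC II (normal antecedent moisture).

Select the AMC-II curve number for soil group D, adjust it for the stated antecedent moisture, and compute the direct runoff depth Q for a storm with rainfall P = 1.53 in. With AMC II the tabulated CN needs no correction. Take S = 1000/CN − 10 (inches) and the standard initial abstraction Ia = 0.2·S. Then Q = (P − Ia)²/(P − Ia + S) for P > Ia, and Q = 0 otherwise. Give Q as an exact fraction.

Q = 5822569/13467300 in ≈ 0.432 in

NRCS table: residential, 1-acre lots, soil group D → CN(II) = 84
AMC II — tabulated CN = 84 applies directly.
Retention S: 1000/CN − 10 with CN=84.000 → S = 40/21 ≈ 1.905 in
Ia = 0.2·(40/21) = 8/21 in ≈ 0.381 in
P − Ia = 1.530 − 0.381 = 2413/2100 ≈ 1.149 in (> 0, runoff occurs)
Runoff Q = (P−Ia)²/(P−Ia+S) = (1.149)²/(1.149+1.905) = 5822569/13467300 ≈ 0.432 in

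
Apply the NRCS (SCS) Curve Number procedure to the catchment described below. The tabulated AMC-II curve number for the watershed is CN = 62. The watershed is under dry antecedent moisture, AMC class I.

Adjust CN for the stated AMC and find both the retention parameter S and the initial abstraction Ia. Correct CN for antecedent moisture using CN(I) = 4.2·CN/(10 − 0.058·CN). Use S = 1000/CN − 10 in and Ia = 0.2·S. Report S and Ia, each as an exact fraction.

S = 9500/651 in ≈ 14.593 in; Ia = 1900/651 in ≈ 2.919 in

CN(I) from CN(II)=62: (4.2·62)/(10 − 0.058·62) = 65100/1601 ≈ 40.662
Retention S: 1000/CN − 10 with CN=40.662 → S = 9500/651 ≈ 14.593 in
Ia = 0.2·(9500/651) = 1900/651 in ≈ 2.919 in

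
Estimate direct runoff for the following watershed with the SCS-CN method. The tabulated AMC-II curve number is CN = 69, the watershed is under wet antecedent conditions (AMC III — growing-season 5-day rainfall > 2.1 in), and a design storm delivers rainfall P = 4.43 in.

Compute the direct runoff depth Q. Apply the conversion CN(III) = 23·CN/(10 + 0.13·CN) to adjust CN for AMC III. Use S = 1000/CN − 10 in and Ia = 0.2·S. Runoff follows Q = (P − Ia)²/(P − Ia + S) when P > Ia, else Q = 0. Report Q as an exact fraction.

Q = 410933563681/150930206700 in ≈ 2.723 in

CN(III) from CN(II)=69: (23·69)/(10 + 0.13·69) = 158700/1897 ≈ 83.658
Max retention: S = 1000/(158700/1897) − 10 = 3100/1587 in (≈ 1.953 in)
Initial abstraction Ia = S/5 = (3100/1587)/5 = 620/1587 ≈ 0.391 in
P − Ia = 4.430 − 0.391 = 641041/158700 ≈ 4.039 in (> 0, runoff occurs)
Q = (641041/158700)²/((641041/158700) + 3100/1587) = (410933563681/25185690000)/(951041/158700) = 410933563681/150930206700 in ≈ 2.723 in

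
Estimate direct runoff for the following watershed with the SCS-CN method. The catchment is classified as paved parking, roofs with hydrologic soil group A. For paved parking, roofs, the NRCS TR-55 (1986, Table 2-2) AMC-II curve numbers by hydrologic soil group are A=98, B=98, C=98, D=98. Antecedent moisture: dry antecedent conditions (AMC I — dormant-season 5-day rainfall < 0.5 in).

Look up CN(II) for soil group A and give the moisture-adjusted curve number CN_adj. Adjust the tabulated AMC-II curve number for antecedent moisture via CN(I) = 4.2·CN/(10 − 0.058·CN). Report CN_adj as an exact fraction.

NRCS table: paved parking, roofs, soil group A → CN(II) = 98
Adjust CN=98 to AMC I: 4.2·98/(10 − 0.058·98) → (2058/5) ÷ (1079/250) = 102900/1079 ≈ 95.366

CN_adj = 102900/1079 ≈ 95.366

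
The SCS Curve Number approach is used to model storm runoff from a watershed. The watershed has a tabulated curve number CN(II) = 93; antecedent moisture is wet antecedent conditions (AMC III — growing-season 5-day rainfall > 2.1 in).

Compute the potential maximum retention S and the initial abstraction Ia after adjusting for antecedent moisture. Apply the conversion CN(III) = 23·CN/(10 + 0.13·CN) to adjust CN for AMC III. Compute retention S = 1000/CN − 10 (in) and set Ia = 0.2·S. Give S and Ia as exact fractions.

Wet (AMC III): CN(III) = 23·93/(10 + 0.13·93) = 2139/(2209/100) = 213900/2209 ≈ 96.831
Retention S: 1000/CN − 10 with CN=96.831 → S = 700/2139 ≈ 0.327 in
Initial abstraction Ia = S/5 = (700/2139)/5 = 140/2139 ≈ 0.065 in

S = 700/2139 in ≈ 0.327 in; Ia = 140/2139 in ≈ 0.065 in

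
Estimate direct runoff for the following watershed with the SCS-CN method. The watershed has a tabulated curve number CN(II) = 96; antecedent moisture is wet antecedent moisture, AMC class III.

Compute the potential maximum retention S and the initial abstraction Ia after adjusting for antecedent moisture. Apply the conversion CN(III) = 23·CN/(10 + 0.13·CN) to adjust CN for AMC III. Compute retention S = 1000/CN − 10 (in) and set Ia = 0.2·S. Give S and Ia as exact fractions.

S = 25/138 in ≈ 0.181 in; Ia = 5/138 in ≈ 0.036 in

Wet (AMC III): CN(III) = 23·96/(10 + 0.13·96) = 2208/(562/25) = 27600/281 ≈ 98.221
Max retention: S = 1000/(27600/281) − 10 = 25/138 in (≈ 0.181 in)
Ia = 0.2·(25/138) = 5/138 in ≈ 0.036 in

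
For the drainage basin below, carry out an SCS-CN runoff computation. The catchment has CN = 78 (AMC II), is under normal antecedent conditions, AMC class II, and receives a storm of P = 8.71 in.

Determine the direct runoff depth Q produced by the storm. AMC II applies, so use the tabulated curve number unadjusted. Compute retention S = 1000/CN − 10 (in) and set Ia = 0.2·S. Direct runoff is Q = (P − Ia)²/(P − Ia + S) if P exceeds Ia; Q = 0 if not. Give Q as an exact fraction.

CN(II) = 78; AMC II needs no correction.
Max retention: S = 1000/78 − 10 = 110/39 in (≈ 2.821 in)
Ia = 0.2·(110/39) = 22/39 in ≈ 0.564 in
P − Ia = 8.710 − 0.564 = 31769/3900 ≈ 8.146 in (> 0, runoff occurs)
Runoff Q = (P−Ia)²/(P−Ia+S) = (8.146)²/(8.146+2.821) = 1009269361/166799100 ≈ 6.051 in

Q = 1009269361/166799100 in ≈ 6.051 in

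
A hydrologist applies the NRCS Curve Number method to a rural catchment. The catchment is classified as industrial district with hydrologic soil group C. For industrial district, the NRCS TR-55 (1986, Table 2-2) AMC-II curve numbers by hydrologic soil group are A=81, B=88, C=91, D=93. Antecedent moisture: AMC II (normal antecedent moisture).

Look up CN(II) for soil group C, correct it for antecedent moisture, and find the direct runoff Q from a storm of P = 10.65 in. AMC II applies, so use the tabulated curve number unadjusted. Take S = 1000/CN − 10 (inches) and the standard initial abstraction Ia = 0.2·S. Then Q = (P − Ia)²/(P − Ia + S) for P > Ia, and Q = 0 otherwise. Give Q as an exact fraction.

Q = 120624843/12632620 in ≈ 9.549 in

NRCS table: industrial district, soil group C → CN(II) = 91
AMC II — tabulated CN = 91 applies directly.
Max retention: S = 1000/91 − 10 = 90/91 in (≈ 0.989 in)
Ia = 0.2S: 0.2·0.989 = 0.198 in (exactly 18/91)
P − Ia = 10.650 − 0.198 = 19023/1820 ≈ 10.452 in (> 0, runoff occurs)
Runoff Q = (P−Ia)²/(P−Ia+S) = (10.452)²/(10.452+0.989) = 120624843/12632620 ≈ 9.549 in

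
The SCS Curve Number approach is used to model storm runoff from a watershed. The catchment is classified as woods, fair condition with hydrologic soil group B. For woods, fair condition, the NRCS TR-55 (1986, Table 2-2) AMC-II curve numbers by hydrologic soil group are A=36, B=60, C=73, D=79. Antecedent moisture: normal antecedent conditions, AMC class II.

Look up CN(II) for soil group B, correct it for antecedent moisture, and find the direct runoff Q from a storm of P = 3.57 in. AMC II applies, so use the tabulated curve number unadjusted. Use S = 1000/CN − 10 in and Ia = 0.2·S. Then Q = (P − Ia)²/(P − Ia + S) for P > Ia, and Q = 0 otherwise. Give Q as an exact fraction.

Q = 450241/801300 in ≈ 0.562 in

NRCS table: woods, fair condition, soil group B → CN(II) = 60
CN(II) = 60; AMC II needs no correction.
S = 1000/60 − 10 = 20/3 in ≈ 6.667 in
Ia = 0.2S: 0.2·6.667 = 1.333 in (exactly 4/3)
P − Ia = 3.570 − 1.333 = 671/300 ≈ 2.237 in (> 0, runoff occurs)
Runoff Q = (P−Ia)²/(P−Ia+S) = (2.237)²/(2.237+6.667) = 450241/801300 ≈ 0.562 in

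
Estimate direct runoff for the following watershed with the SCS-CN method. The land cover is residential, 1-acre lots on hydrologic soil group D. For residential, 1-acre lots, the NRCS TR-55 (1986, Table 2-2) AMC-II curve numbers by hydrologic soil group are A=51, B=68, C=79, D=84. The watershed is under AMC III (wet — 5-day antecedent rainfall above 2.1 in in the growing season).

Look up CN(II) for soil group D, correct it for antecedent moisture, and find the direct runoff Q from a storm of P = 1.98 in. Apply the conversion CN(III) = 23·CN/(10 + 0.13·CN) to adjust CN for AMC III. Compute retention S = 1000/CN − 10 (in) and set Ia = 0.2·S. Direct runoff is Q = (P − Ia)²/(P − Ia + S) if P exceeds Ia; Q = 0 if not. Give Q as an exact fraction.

Q = 1919929489/1541180550 in ≈ 1.246 in

NRCS table: residential, 1-acre lots, soil group D → CN(II) = 84
Adjust CN=84 to AMC III: 23·84/(10 + 0.13·84) → 1932 ÷ (523/25) = 48300/523 ≈ 92.352
Max retention: S = 1000/(48300/523) − 10 = 400/483 in (≈ 0.828 in)
Ia = 0.2·(400/483) = 80/483 in ≈ 0.166 in
Excess rainfall: 1.980 − 0.166 = 1.814 in; P > Ia so Q > 0
Q = (43817/24150)²/((43817/24150) + 400/483) = (1919929489/583222500)/(63817/24150) = 1919929489/1541180550 in ≈ 1.246 in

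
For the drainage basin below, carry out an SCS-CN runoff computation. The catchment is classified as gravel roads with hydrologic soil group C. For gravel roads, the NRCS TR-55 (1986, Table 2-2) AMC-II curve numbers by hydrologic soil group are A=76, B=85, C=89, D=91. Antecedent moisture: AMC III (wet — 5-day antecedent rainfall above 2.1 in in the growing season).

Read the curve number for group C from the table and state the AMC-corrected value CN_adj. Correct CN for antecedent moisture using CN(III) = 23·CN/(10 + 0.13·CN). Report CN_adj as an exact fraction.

CN_adj = 204700/2157 ≈ 94.900

NRCS table: gravel roads, soil group C → CN(II) = 89
Adjust CN=89 to AMC III: 23·89/(10 + 0.13·89) → 2047 ÷ (2157/100) = 204700/2157 ≈ 94.900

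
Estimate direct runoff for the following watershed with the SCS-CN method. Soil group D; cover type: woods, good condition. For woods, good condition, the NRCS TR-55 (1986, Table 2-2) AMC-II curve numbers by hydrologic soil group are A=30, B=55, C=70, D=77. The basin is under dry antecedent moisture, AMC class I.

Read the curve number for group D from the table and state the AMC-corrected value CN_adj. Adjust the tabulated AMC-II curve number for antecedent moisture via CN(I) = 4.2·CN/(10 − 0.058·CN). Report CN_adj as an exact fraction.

CN_adj = 161700/2767 ≈ 58.439

NRCS table: woods, good condition, soil group D → CN(II) = 77
Adjust CN=77 to AMC I: 4.2·77/(10 − 0.058·77) → (1617/5) ÷ (2767/500) = 161700/2767 ≈ 58.439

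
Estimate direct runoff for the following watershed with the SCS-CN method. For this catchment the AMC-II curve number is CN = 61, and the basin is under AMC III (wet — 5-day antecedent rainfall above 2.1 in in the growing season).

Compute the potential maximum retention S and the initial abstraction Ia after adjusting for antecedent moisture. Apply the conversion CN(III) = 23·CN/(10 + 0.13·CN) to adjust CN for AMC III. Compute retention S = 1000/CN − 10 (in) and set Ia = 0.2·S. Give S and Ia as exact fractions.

S = 3900/1403 in ≈ 2.780 in; Ia = 780/1403 in ≈ 0.556 in

Adjust CN=61 to AMC III: 23·61/(10 + 0.13·61) → 1403 ÷ (1793/100) = 140300/1793 ≈ 78.249
Retention S: 1000/CN − 10 with CN=78.249 → S = 3900/1403 ≈ 2.780 in
Initial abstraction Ia = S/5 = (3900/1403)/5 = 780/1403 ≈ 0.556 in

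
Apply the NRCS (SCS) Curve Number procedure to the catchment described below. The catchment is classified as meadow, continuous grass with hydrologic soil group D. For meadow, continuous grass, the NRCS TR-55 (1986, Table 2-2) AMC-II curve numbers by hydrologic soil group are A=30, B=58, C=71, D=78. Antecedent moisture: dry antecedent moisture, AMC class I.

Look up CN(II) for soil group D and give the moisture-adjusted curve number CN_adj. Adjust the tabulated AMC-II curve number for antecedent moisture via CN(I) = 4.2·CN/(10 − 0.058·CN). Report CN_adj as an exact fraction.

NRCS table: meadow, continuous grass, soil group D → CN(II) = 78
Adjust CN=78 to AMC I: 4.2·78/(10 − 0.058·78) → (1638/5) ÷ (1369/250) = 81900/1369 ≈ 59.825

CN_adj = 81900/1369 ≈ 59.825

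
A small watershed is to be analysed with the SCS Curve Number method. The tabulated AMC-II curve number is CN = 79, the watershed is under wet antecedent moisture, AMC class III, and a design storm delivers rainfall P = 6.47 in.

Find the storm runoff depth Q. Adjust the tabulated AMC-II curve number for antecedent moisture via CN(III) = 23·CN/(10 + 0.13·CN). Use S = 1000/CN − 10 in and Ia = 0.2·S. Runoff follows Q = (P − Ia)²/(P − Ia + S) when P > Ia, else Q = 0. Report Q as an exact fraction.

Q = 1285046692801/244131938300 in ≈ 5.264 in

Wet (AMC III): CN(III) = 23·79/(10 + 0.13·79) = 1817/(2027/100) = 181700/2027 ≈ 89.640
S = 1000/(181700/2027) − 10 = 2100/1817 in ≈ 1.156 in
Ia = 0.2S: 0.2·1.156 = 0.231 in (exactly 420/1817)
P − Ia = 6.470 − 0.231 = 1133599/181700 ≈ 6.239 in (> 0, runoff occurs)
Q = (1133599/181700)²/((1133599/181700) + 2100/1817) = (1285046692801/33014890000)/(1343599/181700) = 1285046692801/244131938300 in ≈ 5.264 in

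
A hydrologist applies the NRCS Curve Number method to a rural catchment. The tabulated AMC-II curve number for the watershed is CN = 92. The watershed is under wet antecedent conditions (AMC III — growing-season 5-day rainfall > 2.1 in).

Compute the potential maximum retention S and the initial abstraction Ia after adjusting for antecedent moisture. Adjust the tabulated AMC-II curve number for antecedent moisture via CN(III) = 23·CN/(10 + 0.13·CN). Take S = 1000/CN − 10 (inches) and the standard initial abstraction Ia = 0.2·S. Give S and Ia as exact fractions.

Wet (AMC III): CN(III) = 23·92/(10 + 0.13·92) = 2116/(549/25) = 52900/549 ≈ 96.357
Max retention: S = 1000/(52900/549) − 10 = 200/529 in (≈ 0.378 in)
Initial abstraction Ia = S/5 = (200/529)/5 = 40/529 ≈ 0.076 in

S = 200/529 in ≈ 0.378 in; Ia = 40/529 in ≈ 0.076 in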